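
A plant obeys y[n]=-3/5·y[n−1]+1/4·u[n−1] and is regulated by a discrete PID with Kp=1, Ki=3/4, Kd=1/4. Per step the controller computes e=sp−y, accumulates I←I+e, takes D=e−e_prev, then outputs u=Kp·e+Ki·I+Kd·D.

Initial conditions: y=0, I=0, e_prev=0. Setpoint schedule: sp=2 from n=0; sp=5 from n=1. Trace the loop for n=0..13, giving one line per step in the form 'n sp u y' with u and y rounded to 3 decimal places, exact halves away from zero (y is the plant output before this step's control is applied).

0 2 4.000 0.000
1 5 9.000 1.000
2 5 10.200 1.650
3 5 13.055 1.560
4 5 14.077 2.328
5 5 16.683 2.123
6 5 17.241 2.897
7 5 19.662 2.572
8 5 19.801 3.373
9 5 22.113 2.927
10 5 21.866 3.772
11 5 24.136 3.203
12 5 23.523 4.112
13 5 25.814 3.413

(exact arithmetic carried between steps; '≈' marks a value shown rounded to 6 d.p. or computed from one; I and e_prev carry over from the previous line; the table rounds u and y to 3 d.p., halves away from zero)
n=0: y=0, sp=2, e=sp−y=2; I=2, D=e−e_prev=2; u=1·2+3/4·2+1/4·2=4; next y=-3/5·0+1/4·4=1
n=1: y=1, sp=5, e=sp−y=4; I=6, D=e−e_prev=2; u=1·4+3/4·6+1/4·2=9; next y=-3/5·1+1/4·9=1.65
n=2: y=1.65, sp=5, e=sp−y=3.35; I=9.35, D=e−e_prev=-0.65; u=1·3.35+3/4·9.35+1/4·(-0.65)=10.2; next y=-3/5·1.65+1/4·10.2=1.56
n=3: y=1.56, sp=5, e=sp−y=3.44; I=12.79, D=e−e_prev=0.09; u=1·3.44+3/4·12.79+1/4·0.09=13.055; next y=-3/5·1.56+1/4·13.055=2.32775
n=4: y=2.32775, sp=5, e=sp−y=2.67225; I=15.46225, D=e−e_prev=-0.76775; u=1·2.67225+3/4·15.46225+1/4·(-0.76775)=14.077; next y=-3/5·2.32775+1/4·14.077=2.1226
n=5: y=2.1226, sp=5, e=sp−y=2.8774; I=18.33965, D=e−e_prev=0.20515; u=1·2.8774+3/4·18.33965+1/4·0.20515=16.683425; next y=-3/5·2.1226+1/4·16.683425≈2.897296
n=6: y≈2.897296, sp=5, e=sp−y≈2.102704; I≈20.442354, D=e−e_prev≈-0.774696; u=1·2.102704+3/4·20.442354+1/4·(-0.774696)≈17.240795; next y=-3/5·2.897296+1/4·17.240795≈2.571821
n=7: y=2.571821, sp=5, e=sp−y=2.428179; I≈22.870533, D=e−e_prev≈0.325475; u=1·2.428179+3/4·22.870533+1/4·0.325475≈19.662447; next y=-3/5·2.571821+1/4·19.662447≈3.372519
n=8: y≈3.372519, sp=5, e=sp−y≈1.627481; I≈24.498014, D=e−e_prev≈-0.800698; u=1·1.627481+3/4·24.498014+1/4·(-0.800698)≈19.800816; next y=-3/5·3.372519+1/4·19.800816≈2.926693
n=9: y≈2.926693, sp=5, e=sp−y≈2.073307; I≈26.571321, D=e−e_prev≈0.445827; u=1·2.073307+3/4·26.571321+1/4·0.445827≈22.113255; next y=-3/5·2.926693+1/4·22.113255≈3.772298
n=10: y≈3.772298, sp=5, e=sp−y≈1.227702; I≈27.799023, D=e−e_prev≈-0.845606; u=1·1.227702+3/4·27.799023+1/4·(-0.845606)≈21.865567; next y=-3/5·3.772298+1/4·21.865567≈3.203013
n=11: y≈3.203013, sp=5, e=sp−y≈1.796987; I≈29.596010, D=e−e_prev≈0.569285; u=1·1.796987+3/4·29.596010+1/4·0.569285≈24.136316; next y=-3/5·3.203013+1/4·24.136316≈4.112271
n=12: y≈4.112271, sp=5, e=sp−y≈0.887729; I≈30.483739, D=e−e_prev≈-0.909258; u=1·0.887729+3/4·30.483739+1/4·(-0.909258)≈23.523218; next y=-3/5·4.112271+1/4·23.523218≈3.413442
n=13: y≈3.413442, sp=5, e=sp−y≈1.586558; I≈32.070297, D=e−e_prev≈0.698829; u=1·1.586558+3/4·32.070297+1/4·0.698829≈25.813988; next y=-3/5·3.413442+1/4·25.813988≈4.405432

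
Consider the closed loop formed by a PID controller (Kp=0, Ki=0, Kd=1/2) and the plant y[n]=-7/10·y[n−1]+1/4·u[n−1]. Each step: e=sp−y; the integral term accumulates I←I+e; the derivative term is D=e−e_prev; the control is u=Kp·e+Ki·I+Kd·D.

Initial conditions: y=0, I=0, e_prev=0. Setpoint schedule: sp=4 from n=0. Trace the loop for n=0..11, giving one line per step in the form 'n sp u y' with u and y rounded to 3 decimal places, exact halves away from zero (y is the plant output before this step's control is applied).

0 4 2.000 0.000
1 4 -0.250 0.500
2 4 0.456 -0.413
3 4 -0.408 0.403
4 4 0.393 -0.384
5 4 -0.375 0.367
6 4 0.359 -0.351
7 4 -0.343 0.335
8 4 0.328 -0.320
9 4 -0.313 0.306
10 4 0.300 -0.293
11 4 -0.286 0.280

(exact arithmetic carried between steps; '≈' marks a value shown rounded to 6 d.p. or computed from one; I and e_prev carry over from the previous line; the table rounds u and y to 3 d.p., halves away from zero)
n=0: y=0, sp=4, e=sp−y=4; I=4, D=e−e_prev=4; u=0·4+0·4+1/2·4=2; next y=-7/10·0+1/4·2=0.5
n=1: y=0.5, sp=4, e=sp−y=3.5; I=7.5, D=e−e_prev=-0.5; u=0·3.5+0·7.5+1/2·(-0.5)=-0.25; next y=-7/10·0.5+1/4·(-0.25)=-0.4125
n=2: y=-0.4125, sp=4, e=sp−y=4.4125; I=11.9125, D=e−e_prev=0.9125; u=0·4.4125+0·11.9125+1/2·0.9125=0.45625; next y=-7/10·(-0.4125)+1/4·0.45625≈0.402813
n=3: y≈0.402813, sp=4, e=sp−y≈3.597188; I≈15.509688, D=e−e_prev≈-0.815313; u=0·3.597188+0·15.509688+1/2·(-0.815313)≈-0.407656; next y=-7/10·0.402813+1/4·(-0.407656)≈-0.383883
n=4: y≈-0.383883, sp=4, e=sp−y≈4.383883; I≈19.893570, D=e−e_prev≈0.786695; u=0·4.383883+0·19.893570+1/2·0.786695≈0.393348; next y=-7/10·(-0.383883)+1/4·0.393348≈0.367055
n=5: y≈0.367055, sp=4, e=sp−y≈3.632945; I≈23.526515, D=e−e_prev≈-0.750938; u=0·3.632945+0·23.526515+1/2·(-0.750938)≈-0.375469; next y=-7/10·0.367055+1/4·(-0.375469)≈-0.350806
n=6: y≈-0.350806, sp=4, e=sp−y≈4.350806; I≈27.877321, D=e−e_prev≈0.717861; u=0·4.350806+0·27.877321+1/2·0.717861≈0.358930; next y=-7/10·(-0.350806)+1/4·0.358930≈0.335297
n=7: y≈0.335297, sp=4, e=sp−y≈3.664703; I≈31.542025, D=e−e_prev≈-0.686102; u=0·3.664703+0·31.542025+1/2·(-0.686102)≈-0.343051; next y=-7/10·0.335297+1/4·(-0.343051)≈-0.320470
n=8: y≈-0.320470, sp=4, e=sp−y≈4.320470; I≈35.862495, D=e−e_prev≈0.655767; u=0·4.320470+0·35.862495+1/2·0.655767≈0.327883; next y=-7/10·(-0.320470)+1/4·0.327883≈0.306300
n=9: y≈0.306300, sp=4, e=sp−y≈3.693700; I≈39.556195, D=e−e_prev≈-0.626770; u=0·3.693700+0·39.556195+1/2·(-0.626770)≈-0.313385; next y=-7/10·0.306300+1/4·(-0.313385)≈-0.292756
n=10: y≈-0.292756, sp=4, e=sp−y≈4.292756; I≈43.848951, D=e−e_prev≈0.599056; u=0·4.292756+0·43.848951+1/2·0.599056≈0.299528; next y=-7/10·(-0.292756)+1/4·0.299528≈0.279812
n=11: y≈0.279812, sp=4, e=sp−y≈3.720188; I≈47.569140, D=e−e_prev≈-0.572568; u=0·3.720188+0·47.569140+1/2·(-0.572568)≈-0.286284; next y=-7/10·0.279812+1/4·(-0.286284)≈-0.267439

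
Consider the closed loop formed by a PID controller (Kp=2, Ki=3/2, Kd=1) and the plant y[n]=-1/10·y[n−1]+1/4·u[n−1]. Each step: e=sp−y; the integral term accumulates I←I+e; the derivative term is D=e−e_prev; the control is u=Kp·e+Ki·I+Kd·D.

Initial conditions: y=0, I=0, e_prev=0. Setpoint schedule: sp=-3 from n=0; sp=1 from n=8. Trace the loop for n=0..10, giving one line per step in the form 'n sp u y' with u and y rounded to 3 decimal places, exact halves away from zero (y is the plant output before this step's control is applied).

0 -3 -13.500 0.000
1 -3 0.188 -3.375
2 -3 -19.542 0.384
3 -3 3.028 -4.924
4 -3 -27.175 1.249
5 -3 9.381 -6.919
6 -3 -37.710 3.037
7 -3 20.647 -9.731
8 1 -35.422 6.135
9 1 38.959 -9.469
10 1 -51.642 10.687

(exact arithmetic carried between steps; '≈' marks a value shown rounded to 6 d.p. or computed from one; I and e_prev carry over from the previous line; the table rounds u and y to 3 d.p., halves away from zero)
n=0: y=0, sp=-3, e=sp−y=-3; I=-3, D=e−e_prev=-3; u=2·(-3)+3/2·(-3)+1·(-3)=-13.5; next y=-1/10·0+1/4·(-13.5)=-3.375
n=1: y=-3.375, sp=-3, e=sp−y=0.375; I=-2.625, D=e−e_prev=3.375; u=2·0.375+3/2·(-2.625)+1·3.375=0.1875; next y=-1/10·(-3.375)+1/4·0.1875=0.384375
n=2: y=0.384375, sp=-3, e=sp−y=-3.384375; I=-6.009375, D=e−e_prev=-3.759375; u=2·(-3.384375)+3/2·(-6.009375)+1·(-3.759375)≈-19.542188; next y=-1/10·0.384375+1/4·(-19.542188)≈-4.923984
n=3: y≈-4.923984, sp=-3, e=sp−y≈1.923984; I≈-4.085391, D=e−e_prev≈5.308359; u=2·1.923984+3/2·(-4.085391)+1·5.308359≈3.028242; next y=-1/10·(-4.923984)+1/4·3.028242≈1.249459
n=4: y≈1.249459, sp=-3, e=sp−y≈-4.249459; I≈-8.334850, D=e−e_prev≈-6.173443; u=2·(-4.249459)+3/2·(-8.334850)+1·(-6.173443)≈-27.174636; next y=-1/10·1.249459+1/4·(-27.174636)≈-6.918605
n=5: y≈-6.918605, sp=-3, e=sp−y≈3.918605; I≈-4.416245, D=e−e_prev≈8.168064; u=2·3.918605+3/2·(-4.416245)+1·8.168064≈9.380906; next y=-1/10·(-6.918605)+1/4·9.380906≈3.037087
n=6: y≈3.037087, sp=-3, e=sp−y≈-6.037087; I≈-10.453332, D=e−e_prev≈-9.955692; u=2·(-6.037087)+3/2·(-10.453332)+1·(-9.955692)≈-37.709864; next y=-1/10·3.037087+1/4·(-37.709864)≈-9.731175
n=7: y≈-9.731175, sp=-3, e=sp−y≈6.731175; I≈-3.722157, D=e−e_prev≈12.768262; u=2·6.731175+3/2·(-3.722157)+1·12.768262≈20.647375; next y=-1/10·(-9.731175)+1/4·20.647375≈6.134961
n=8: y≈6.134961, sp=1, e=sp−y≈-5.134961; I≈-8.857118, D=e−e_prev≈-11.866136; u=2·(-5.134961)+3/2·(-8.857118)+1·(-11.866136)≈-35.421736; next y=-1/10·6.134961+1/4·(-35.421736)≈-9.468930
n=9: y≈-9.468930, sp=1, e=sp−y≈10.468930; I≈1.611812, D=e−e_prev≈15.603891; u=2·10.468930+3/2·1.611812+1·15.603891≈38.959469; next y=-1/10·(-9.468930)+1/4·38.959469≈10.686760
n=10: y≈10.686760, sp=1, e=sp−y≈-9.686760; I≈-8.074949, D=e−e_prev≈-20.155691; u=2·(-9.686760)+3/2·(-8.074949)+1·(-20.155691)≈-51.641634; next y=-1/10·10.686760+1/4·(-51.641634)≈-13.979085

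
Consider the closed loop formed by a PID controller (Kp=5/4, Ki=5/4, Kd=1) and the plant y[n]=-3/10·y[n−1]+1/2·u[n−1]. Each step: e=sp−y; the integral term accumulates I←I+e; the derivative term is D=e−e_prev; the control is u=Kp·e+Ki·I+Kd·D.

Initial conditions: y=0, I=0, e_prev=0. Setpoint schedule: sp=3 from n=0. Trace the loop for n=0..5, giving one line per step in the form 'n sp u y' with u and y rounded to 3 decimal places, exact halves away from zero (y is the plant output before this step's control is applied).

(exact arithmetic carried between steps; '≈' marks a value shown rounded to 6 d.p. or computed from one; I and e_prev carry over from the previous line; the table rounds u and y to 3 d.p., halves away from zero)
n=0: y=0, sp=3, e=sp−y=3; I=3, D=e−e_prev=3; u=5/4·3+5/4·3+1·3=10.5; next y=-3/10·0+1/2·10.5=5.25
n=1: y=5.25, sp=3, e=sp−y=-2.25; I=0.75, D=e−e_prev=-5.25; u=5/4·(-2.25)+5/4·0.75+1·(-5.25)=-7.125; next y=-3/10·5.25+1/2·(-7.125)=-5.1375
n=2: y=-5.1375, sp=3, e=sp−y=8.1375; I=8.8875, D=e−e_prev=10.3875; u=5/4·8.1375+5/4·8.8875+1·10.3875=31.66875; next y=-3/10·(-5.1375)+1/2·31.66875=17.375625
n=3: y=17.375625, sp=3, e=sp−y=-14.375625; I=-5.488125, D=e−e_prev=-22.513125; u=5/4·(-14.375625)+5/4·(-5.488125)+1·(-22.513125)≈-47.342813; next y=-3/10·17.375625+1/2·(-47.342813)≈-28.884094
n=4: y≈-28.884094, sp=3, e=sp−y≈31.884094; I≈26.395969, D=e−e_prev≈46.259719; u=5/4·31.884094+5/4·26.395969+1·46.259719≈119.109797; next y=-3/10·(-28.884094)+1/2·119.109797≈68.220127
n=5: y≈68.220127, sp=3, e=sp−y≈-65.220127; I≈-38.824158, D=e−e_prev≈-97.104220; u=5/4·(-65.220127)+5/4·(-38.824158)+1·(-97.104220)≈-227.159576; next y=-3/10·68.220127+1/2·(-227.159576)≈-134.045826

0 3 10.500 0.000
1 3 -7.125 5.250
2 3 31.669 -5.138
3 3 -47.343 17.376
4 3 119.110 -28.884
5 3 -227.160 68.220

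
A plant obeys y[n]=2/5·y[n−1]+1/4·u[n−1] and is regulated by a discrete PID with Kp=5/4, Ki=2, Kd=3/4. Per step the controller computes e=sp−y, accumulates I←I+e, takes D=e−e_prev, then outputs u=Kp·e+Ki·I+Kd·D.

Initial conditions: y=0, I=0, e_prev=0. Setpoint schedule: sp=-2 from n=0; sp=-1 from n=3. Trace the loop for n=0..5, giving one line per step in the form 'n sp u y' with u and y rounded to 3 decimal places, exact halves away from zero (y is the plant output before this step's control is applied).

0 -2 -8.000 0.000
1 -2 -2.500 -2.000
2 -2 -6.300 -1.425
3 -1 -0.139 -2.145
4 -1 -4.148 -0.893
5 -1 -1.418 -1.394

(exact arithmetic carried between steps; '≈' marks a value shown rounded to 6 d.p. or computed from one; I and e_prev carry over from the previous line; the table rounds u and y to 3 d.p., halves away from zero)
n=0: y=0, sp=-2, e=sp−y=-2; I=-2, D=e−e_prev=-2; u=5/4·(-2)+2·(-2)+3/4·(-2)=-8; next y=2/5·0+1/4·(-8)=-2
n=1: y=-2, sp=-2, e=sp−y=0; I=-2, D=e−e_prev=2; u=5/4·0+2·(-2)+3/4·2=-2.5; next y=2/5·(-2)+1/4·(-2.5)=-1.425
n=2: y=-1.425, sp=-2, e=sp−y=-0.575; I=-2.575, D=e−e_prev=-0.575; u=5/4·(-0.575)+2·(-2.575)+3/4·(-0.575)=-6.3; next y=2/5·(-1.425)+1/4·(-6.3)=-2.145
n=3: y=-2.145, sp=-1, e=sp−y=1.145; I=-1.43, D=e−e_prev=1.72; u=5/4·1.145+2·(-1.43)+3/4·1.72=-0.13875; next y=2/5·(-2.145)+1/4·(-0.13875)≈-0.892688
n=4: y≈-0.892688, sp=-1, e=sp−y≈-0.107313; I≈-1.537313, D=e−e_prev≈-1.252313; u=5/4·(-0.107313)+2·(-1.537313)+3/4·(-1.252313)≈-4.148; next y=2/5·(-0.892688)+1/4·(-4.148)≈-1.394075
n=5: y=-1.394075, sp=-1, e=sp−y=0.394075; I≈-1.143238, D=e−e_prev≈0.501388; u=5/4·0.394075+2·(-1.143238)+3/4·0.501388≈-1.417841; next y=2/5·(-1.394075)+1/4·(-1.417841)≈-0.912090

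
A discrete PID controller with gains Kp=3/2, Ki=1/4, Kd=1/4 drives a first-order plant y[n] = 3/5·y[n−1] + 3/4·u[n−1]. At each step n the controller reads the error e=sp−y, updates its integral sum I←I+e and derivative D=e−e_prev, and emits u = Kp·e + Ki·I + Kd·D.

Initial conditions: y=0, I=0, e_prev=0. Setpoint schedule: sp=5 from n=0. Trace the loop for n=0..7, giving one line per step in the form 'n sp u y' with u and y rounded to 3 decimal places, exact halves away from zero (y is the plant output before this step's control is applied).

(exact arithmetic carried between steps; '≈' marks a value shown rounded to 6 d.p. or computed from one; I and e_prev carry over from the previous line; the table rounds u and y to 3 d.p., halves away from zero)
n=0: y=0, sp=5, e=sp−y=5; I=5, D=e−e_prev=5; u=3/2·5+1/4·5+1/4·5=10; next y=3/5·0+3/4·10=7.5
n=1: y=7.5, sp=5, e=sp−y=-2.5; I=2.5, D=e−e_prev=-7.5; u=3/2·(-2.5)+1/4·2.5+1/4·(-7.5)=-5; next y=3/5·7.5+3/4·(-5)=0.75
n=2: y=0.75, sp=5, e=sp−y=4.25; I=6.75, D=e−e_prev=6.75; u=3/2·4.25+1/4·6.75+1/4·6.75=9.75; next y=3/5·0.75+3/4·9.75=7.7625
n=3: y=7.7625, sp=5, e=sp−y=-2.7625; I=3.9875, D=e−e_prev=-7.0125; u=3/2·(-2.7625)+1/4·3.9875+1/4·(-7.0125)=-4.9; next y=3/5·7.7625+3/4·(-4.9)=0.9825
n=4: y=0.9825, sp=5, e=sp−y=4.0175; I=8.005, D=e−e_prev=6.78; u=3/2·4.0175+1/4·8.005+1/4·6.78=9.7225; next y=3/5·0.9825+3/4·9.7225=7.881375
n=5: y=7.881375, sp=5, e=sp−y=-2.881375; I=5.123625, D=e−e_prev=-6.898875; u=3/2·(-2.881375)+1/4·5.123625+1/4·(-6.898875)=-4.765875; next y=3/5·7.881375+3/4·(-4.765875)≈1.154419
n=6: y≈1.154419, sp=5, e=sp−y≈3.845581; I≈8.969206, D=e−e_prev≈6.726956; u=3/2·3.845581+1/4·8.969206+1/4·6.726956≈9.692413; next y=3/5·1.154419+3/4·9.692413≈7.961961
n=7: y≈7.961961, sp=5, e=sp−y≈-2.961961; I≈6.007246, D=e−e_prev≈-6.807542; u=3/2·(-2.961961)+1/4·6.007246+1/4·(-6.807542)≈-4.643015; next y=3/5·7.961961+3/4·(-4.643015)≈1.294915

0 5 10.000 0.000
1 5 -5.000 7.500
2 5 9.750 0.750
3 5 -4.900 7.763
4 5 9.723 0.983
5 5 -4.766 7.881
6 5 9.692 1.154
7 5 -4.643 7.962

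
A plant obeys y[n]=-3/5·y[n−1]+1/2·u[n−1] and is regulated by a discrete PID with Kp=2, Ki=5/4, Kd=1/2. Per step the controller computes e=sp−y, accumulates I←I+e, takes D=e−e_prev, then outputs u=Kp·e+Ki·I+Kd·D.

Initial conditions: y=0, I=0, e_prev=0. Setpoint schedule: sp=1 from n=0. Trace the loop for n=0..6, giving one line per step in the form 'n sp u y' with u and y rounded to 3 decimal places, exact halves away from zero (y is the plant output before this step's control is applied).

0 1 3.750 0.000
1 1 -2.531 1.875
2 1 13.309 -2.391
3 1 -23.883 8.089
4 1 65.809 -16.795
5 1 -148.550 42.981
6 1 365.280 -100.064

(exact arithmetic carried between steps; '≈' marks a value shown rounded to 6 d.p. or computed from one; I and e_prev carry over from the previous line; the table rounds u and y to 3 d.p., halves away from zero)
n=0: y=0, sp=1, e=sp−y=1; I=1, D=e−e_prev=1; u=2·1+5/4·1+1/2·1=3.75; next y=-3/5·0+1/2·3.75=1.875
n=1: y=1.875, sp=1, e=sp−y=-0.875; I=0.125, D=e−e_prev=-1.875; u=2·(-0.875)+5/4·0.125+1/2·(-1.875)=-2.53125; next y=-3/5·1.875+1/2·(-2.53125)=-2.390625
n=2: y=-2.390625, sp=1, e=sp−y=3.390625; I=3.515625, D=e−e_prev=4.265625; u=2·3.390625+5/4·3.515625+1/2·4.265625≈13.308594; next y=-3/5·(-2.390625)+1/2·13.308594≈8.088672
n=3: y≈8.088672, sp=1, e=sp−y≈-7.088672; I≈-3.573047, D=e−e_prev≈-10.479297; u=2·(-7.088672)+5/4·(-3.573047)+1/2·(-10.479297)≈-23.883301; next y=-3/5·8.088672+1/2·(-23.883301)≈-16.794854
n=4: y≈-16.794854, sp=1, e=sp−y≈17.794854; I≈14.221807, D=e−e_prev≈24.883525; u=2·17.794854+5/4·14.221807+1/2·24.883525≈65.808728; next y=-3/5·(-16.794854)+1/2·65.808728≈42.981276
n=5: y≈42.981276, sp=1, e=sp−y≈-41.981276; I≈-27.759469, D=e−e_prev≈-59.776130; u=2·(-41.981276)+5/4·(-27.759469)+1/2·(-59.776130)≈-148.549954; next y=-3/5·42.981276+1/2·(-148.549954)≈-100.063743
n=6: y≈-100.063743, sp=1, e=sp−y≈101.063743; I≈73.304273, D=e−e_prev≈143.045019; u=2·101.063743+5/4·73.304273+1/2·143.045019≈365.280336; next y=-3/5·(-100.063743)+1/2·365.280336≈242.678414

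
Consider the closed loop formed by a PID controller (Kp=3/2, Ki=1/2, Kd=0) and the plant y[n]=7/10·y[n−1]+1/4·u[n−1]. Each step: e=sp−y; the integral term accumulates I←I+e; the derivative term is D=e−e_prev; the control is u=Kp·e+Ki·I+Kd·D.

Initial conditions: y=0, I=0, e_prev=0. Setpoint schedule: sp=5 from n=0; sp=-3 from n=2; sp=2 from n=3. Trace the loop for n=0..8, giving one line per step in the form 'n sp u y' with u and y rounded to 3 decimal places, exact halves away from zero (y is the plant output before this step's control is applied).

0 5 10.000 0.000
1 5 7.500 2.500
2 -3 -9.500 3.625
3 2 4.113 0.163
4 2 3.073 1.142
5 2 2.650 1.567
6 2 2.482 1.760
7 2 2.417 1.852
8 2 2.394 1.901

(exact arithmetic carried between steps; '≈' marks a value shown rounded to 6 d.p. or computed from one; I and e_prev carry over from the previous line; the table rounds u and y to 3 d.p., halves away from zero)
n=0: y=0, sp=5, e=sp−y=5; I=5, D=e−e_prev=5; u=3/2·5+1/2·5+0·5=10; next y=7/10·0+1/4·10=2.5
n=1: y=2.5, sp=5, e=sp−y=2.5; I=7.5, D=e−e_prev=-2.5; u=3/2·2.5+1/2·7.5+0·(-2.5)=7.5; next y=7/10·2.5+1/4·7.5=3.625
n=2: y=3.625, sp=-3, e=sp−y=-6.625; I=0.875, D=e−e_prev=-9.125; u=3/2·(-6.625)+1/2·0.875+0·(-9.125)=-9.5; next y=7/10·3.625+1/4·(-9.5)=0.1625
n=3: y=0.1625, sp=2, e=sp−y=1.8375; I=2.7125, D=e−e_prev=8.4625; u=3/2·1.8375+1/2·2.7125+0·8.4625=4.1125; next y=7/10·0.1625+1/4·4.1125=1.141875
n=4: y=1.141875, sp=2, e=sp−y=0.858125; I=3.570625, D=e−e_prev=-0.979375; u=3/2·0.858125+1/2·3.570625+0·(-0.979375)=3.0725; next y=7/10·1.141875+1/4·3.0725≈1.567438
n=5: y≈1.567438, sp=2, e=sp−y≈0.432563; I≈4.003188, D=e−e_prev≈-0.425563; u=3/2·0.432563+1/2·4.003188+0·(-0.425563)≈2.650438; next y=7/10·1.567438+1/4·2.650438≈1.759816
n=6: y≈1.759816, sp=2, e=sp−y≈0.240184; I≈4.243372, D=e−e_prev≈-0.192378; u=3/2·0.240184+1/2·4.243372+0·(-0.192378)≈2.481963; next y=7/10·1.759816+1/4·2.481963≈1.852362
n=7: y≈1.852362, sp=2, e=sp−y≈0.147638; I≈4.391010, D=e−e_prev≈-0.092546; u=3/2·0.147638+1/2·4.391010+0·(-0.092546)≈2.416963; next y=7/10·1.852362+1/4·2.416963≈1.900894
n=8: y≈1.900894, sp=2, e=sp−y≈0.099106; I≈4.490117, D=e−e_prev≈-0.048532; u=3/2·0.099106+1/2·4.490117+0·(-0.048532)≈2.393718; next y=7/10·1.900894+1/4·2.393718≈1.929055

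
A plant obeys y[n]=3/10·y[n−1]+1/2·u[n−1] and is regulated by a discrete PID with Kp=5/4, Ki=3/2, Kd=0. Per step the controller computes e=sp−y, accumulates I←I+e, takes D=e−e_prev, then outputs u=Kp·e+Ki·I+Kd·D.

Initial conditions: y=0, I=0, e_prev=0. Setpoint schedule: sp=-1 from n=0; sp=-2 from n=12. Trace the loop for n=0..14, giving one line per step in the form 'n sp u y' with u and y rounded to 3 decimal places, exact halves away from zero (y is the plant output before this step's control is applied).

(exact arithmetic carried between steps; '≈' marks a value shown rounded to 6 d.p. or computed from one; I and e_prev carry over from the previous line; the table rounds u and y to 3 d.p., halves away from zero)
n=0: y=0, sp=-1, e=sp−y=-1; I=-1, D=e−e_prev=-1; u=5/4·(-1)+3/2·(-1)+0·(-1)=-2.75; next y=3/10·0+1/2·(-2.75)=-1.375
n=1: y=-1.375, sp=-1, e=sp−y=0.375; I=-0.625, D=e−e_prev=1.375; u=5/4·0.375+3/2·(-0.625)+0·1.375=-0.46875; next y=3/10·(-1.375)+1/2·(-0.46875)=-0.646875
n=2: y=-0.646875, sp=-1, e=sp−y=-0.353125; I=-0.978125, D=e−e_prev=-0.728125; u=5/4·(-0.353125)+3/2·(-0.978125)+0·(-0.728125)≈-1.908594; next y=3/10·(-0.646875)+1/2·(-1.908594)≈-1.148359
n=3: y≈-1.148359, sp=-1, e=sp−y≈0.148359; I≈-0.829766, D=e−e_prev≈0.501484; u=5/4·0.148359+3/2·(-0.829766)+0·0.501484≈-1.059199; next y=3/10·(-1.148359)+1/2·(-1.059199)≈-0.874107
n=4: y≈-0.874107, sp=-1, e=sp−y≈-0.125893; I≈-0.955658, D=e−e_prev≈-0.274252; u=5/4·(-0.125893)+3/2·(-0.955658)+0·(-0.274252)≈-1.590853; next y=3/10·(-0.874107)+1/2·(-1.590853)≈-1.057659
n=5: y≈-1.057659, sp=-1, e=sp−y≈0.057659; I≈-0.897999, D=e−e_prev≈0.183551; u=5/4·0.057659+3/2·(-0.897999)+0·0.183551≈-1.274926; next y=3/10·(-1.057659)+1/2·(-1.274926)≈-0.954761
n=6: y≈-0.954761, sp=-1, e=sp−y≈-0.045239; I≈-0.943239, D=e−e_prev≈-0.102898; u=5/4·(-0.045239)+3/2·(-0.943239)+0·(-0.102898)≈-1.471408; next y=3/10·(-0.954761)+1/2·(-1.471408)≈-1.022132
n=7: y≈-1.022132, sp=-1, e=sp−y≈0.022132; I≈-0.921107, D=e−e_prev≈0.067372; u=5/4·0.022132+3/2·(-0.921107)+0·0.067372≈-1.353995; next y=3/10·(-1.022132)+1/2·(-1.353995)≈-0.983637
n=8: y≈-0.983637, sp=-1, e=sp−y≈-0.016363; I≈-0.937470, D=e−e_prev≈-0.038495; u=5/4·(-0.016363)+3/2·(-0.937470)+0·(-0.038495)≈-1.426658; next y=3/10·(-0.983637)+1/2·(-1.426658)≈-1.008420
n=9: y≈-1.008420, sp=-1, e=sp−y≈0.008420; I≈-0.929050, D=e−e_prev≈0.024783; u=5/4·0.008420+3/2·(-0.929050)+0·0.024783≈-1.383049; next y=3/10·(-1.008420)+1/2·(-1.383049)≈-0.994051
n=10: y≈-0.994051, sp=-1, e=sp−y≈-0.005949; I≈-0.934999, D=e−e_prev≈-0.014370; u=5/4·(-0.005949)+3/2·(-0.934999)+0·(-0.014370)≈-1.409935; next y=3/10·(-0.994051)+1/2·(-1.409935)≈-1.003183
n=11: y≈-1.003183, sp=-1, e=sp−y≈0.003183; I≈-0.931816, D=e−e_prev≈0.009132; u=5/4·0.003183+3/2·(-0.931816)+0·0.009132≈-1.393746; next y=3/10·(-1.003183)+1/2·(-1.393746)≈-0.997828
n=12: y≈-0.997828, sp=-2, e=sp−y≈-1.002172; I≈-1.933988, D=e−e_prev≈-1.005355; u=5/4·(-1.002172)+3/2·(-1.933988)+0·(-1.005355)≈-4.153698; next y=3/10·(-0.997828)+1/2·(-4.153698)≈-2.376197
n=13: y≈-2.376197, sp=-2, e=sp−y≈0.376197; I≈-1.557791, D=e−e_prev≈1.378370; u=5/4·0.376197+3/2·(-1.557791)+0·1.378370≈-1.866440; next y=3/10·(-2.376197)+1/2·(-1.866440)≈-1.646079
n=14: y≈-1.646079, sp=-2, e=sp−y≈-0.353921; I≈-1.911712, D=e−e_prev≈-0.730118; u=5/4·(-0.353921)+3/2·(-1.911712)+0·(-0.730118)≈-3.309969; next y=3/10·(-1.646079)+1/2·(-3.309969)≈-2.148808

0 -1 -2.750 0.000
1 -1 -0.469 -1.375
2 -1 -1.909 -0.647
3 -1 -1.059 -1.148
4 -1 -1.591 -0.874
5 -1 -1.275 -1.058
6 -1 -1.471 -0.955
7 -1 -1.354 -1.022
8 -1 -1.427 -0.984
9 -1 -1.383 -1.008
10 -1 -1.410 -0.994
11 -1 -1.394 -1.003
12 -2 -4.154 -0.998
13 -2 -1.866 -2.376
14 -2 -3.310 -1.646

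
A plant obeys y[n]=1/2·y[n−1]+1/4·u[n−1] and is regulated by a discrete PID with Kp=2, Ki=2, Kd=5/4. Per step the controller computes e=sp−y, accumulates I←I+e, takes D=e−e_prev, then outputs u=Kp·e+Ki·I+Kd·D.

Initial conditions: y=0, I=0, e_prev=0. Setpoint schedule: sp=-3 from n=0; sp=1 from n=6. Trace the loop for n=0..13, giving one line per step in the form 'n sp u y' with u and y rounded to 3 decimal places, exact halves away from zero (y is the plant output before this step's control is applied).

(exact arithmetic carried between steps; '≈' marks a value shown rounded to 6 d.p. or computed from one; I and e_prev carry over from the previous line; the table rounds u and y to 3 d.p., halves away from zero)
n=0: y=0, sp=-3, e=sp−y=-3; I=-3, D=e−e_prev=-3; u=2·(-3)+2·(-3)+5/4·(-3)=-15.75; next y=1/2·0+1/4·(-15.75)=-3.9375
n=1: y=-3.9375, sp=-3, e=sp−y=0.9375; I=-2.0625, D=e−e_prev=3.9375; u=2·0.9375+2·(-2.0625)+5/4·3.9375=2.671875; next y=1/2·(-3.9375)+1/4·2.671875≈-1.300781
n=2: y≈-1.300781, sp=-3, e=sp−y≈-1.699219; I≈-3.761719, D=e−e_prev≈-2.636719; u=2·(-1.699219)+2·(-3.761719)+5/4·(-2.636719)≈-14.217773; next y=1/2·(-1.300781)+1/4·(-14.217773)≈-4.204834
n=3: y≈-4.204834, sp=-3, e=sp−y≈1.204834; I≈-2.556885, D=e−e_prev≈2.904053; u=2·1.204834+2·(-2.556885)+5/4·2.904053≈0.925964; next y=1/2·(-4.204834)+1/4·0.925964≈-1.870926
n=4: y≈-1.870926, sp=-3, e=sp−y≈-1.129074; I≈-3.685959, D=e−e_prev≈-2.333908; u=2·(-1.129074)+2·(-3.685959)+5/4·(-2.333908)≈-12.547451; next y=1/2·(-1.870926)+1/4·(-12.547451)≈-4.072326
n=5: y≈-4.072326, sp=-3, e=sp−y≈1.072326; I≈-2.613633, D=e−e_prev≈2.201400; u=2·1.072326+2·(-2.613633)+5/4·2.201400≈-0.330865; next y=1/2·(-4.072326)+1/4·(-0.330865)≈-2.118879
n=6: y≈-2.118879, sp=1, e=sp−y≈3.118879; I≈0.505246, D=e−e_prev≈2.046553; u=2·3.118879+2·0.505246+5/4·2.046553≈9.806442; next y=1/2·(-2.118879)+1/4·9.806442≈1.392171
n=7: y≈1.392171, sp=1, e=sp−y≈-0.392171; I≈0.113075, D=e−e_prev≈-3.511050; u=2·(-0.392171)+2·0.113075+5/4·(-3.511050)≈-4.947004; next y=1/2·1.392171+1/4·(-4.947004)≈-0.540666
n=8: y≈-0.540666, sp=1, e=sp−y≈1.540666; I≈1.653741, D=e−e_prev≈1.932837; u=2·1.540666+2·1.653741+5/4·1.932837≈8.804858; next y=1/2·(-0.540666)+1/4·8.804858≈1.930882
n=9: y≈1.930882, sp=1, e=sp−y≈-0.930882; I≈0.722859, D=e−e_prev≈-2.471547; u=2·(-0.930882)+2·0.722859+5/4·(-2.471547)≈-3.505480; next y=1/2·1.930882+1/4·(-3.505480)≈0.089071
n=10: y≈0.089071, sp=1, e=sp−y≈0.910929; I≈1.633788, D=e−e_prev≈1.841811; u=2·0.910929+2·1.633788+5/4·1.841811≈7.391698; next y=1/2·0.089071+1/4·7.391698≈1.892460
n=11: y≈1.892460, sp=1, e=sp−y≈-0.892460; I≈0.741328, D=e−e_prev≈-1.803389; u=2·(-0.892460)+2·0.741328+5/4·(-1.803389)≈-2.556500; next y=1/2·1.892460+1/4·(-2.556500)≈0.307105
n=12: y≈0.307105, sp=1, e=sp−y≈0.692895; I≈1.434223, D=e−e_prev≈1.585355; u=2·0.692895+2·1.434223+5/4·1.585355≈6.235930; next y=1/2·0.307105+1/4·6.235930≈1.712535
n=13: y≈1.712535, sp=1, e=sp−y≈-0.712535; I≈0.721688, D=e−e_prev≈-1.405430; u=2·(-0.712535)+2·0.721688+5/4·(-1.405430)≈-1.738481; next y=1/2·1.712535+1/4·(-1.738481)≈0.421647

0 -3 -15.750 0.000
1 -3 2.672 -3.938
2 -3 -14.218 -1.301
3 -3 0.926 -4.205
4 -3 -12.547 -1.871
5 -3 -0.331 -4.072
6 1 9.806 -2.119
7 1 -4.947 1.392
8 1 8.805 -0.541
9 1 -3.505 1.931
10 1 7.392 0.089
11 1 -2.556 1.892
12 1 6.236 0.307
13 1 -1.738 1.713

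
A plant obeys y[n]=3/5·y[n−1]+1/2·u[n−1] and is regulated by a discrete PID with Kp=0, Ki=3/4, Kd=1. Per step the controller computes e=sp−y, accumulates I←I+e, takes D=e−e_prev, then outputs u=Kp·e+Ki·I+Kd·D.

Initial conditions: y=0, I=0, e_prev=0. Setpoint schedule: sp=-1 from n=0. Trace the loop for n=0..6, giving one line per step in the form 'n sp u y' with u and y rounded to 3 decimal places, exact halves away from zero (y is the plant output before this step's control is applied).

0 -1 -1.750 0.000
1 -1 0.031 -0.875
2 -1 -1.577 -0.509
3 -1 -0.556 -1.094
4 -1 -1.350 -0.935
5 -1 -0.712 -1.236
6 -1 -1.078 -1.098

(exact arithmetic carried between steps; '≈' marks a value shown rounded to 6 d.p. or computed from one; I and e_prev carry over from the previous line; the table rounds u and y to 3 d.p., halves away from zero)
n=0: y=0, sp=-1, e=sp−y=-1; I=-1, D=e−e_prev=-1; u=0·(-1)+3/4·(-1)+1·(-1)=-1.75; next y=3/5·0+1/2·(-1.75)=-0.875
n=1: y=-0.875, sp=-1, e=sp−y=-0.125; I=-1.125, D=e−e_prev=0.875; u=0·(-0.125)+3/4·(-1.125)+1·0.875=0.03125; next y=3/5·(-0.875)+1/2·0.03125=-0.509375
n=2: y=-0.509375, sp=-1, e=sp−y=-0.490625; I=-1.615625, D=e−e_prev=-0.365625; u=0·(-0.490625)+3/4·(-1.615625)+1·(-0.365625)≈-1.577344; next y=3/5·(-0.509375)+1/2·(-1.577344)≈-1.094297
n=3: y≈-1.094297, sp=-1, e=sp−y≈0.094297; I≈-1.521328, D=e−e_prev≈0.584922; u=0·0.094297+3/4·(-1.521328)+1·0.584922≈-0.556074; next y=3/5·(-1.094297)+1/2·(-0.556074)≈-0.934615
n=4: y≈-0.934615, sp=-1, e=sp−y≈-0.065385; I≈-1.586713, D=e−e_prev≈-0.159682; u=0·(-0.065385)+3/4·(-1.586713)+1·(-0.159682)≈-1.349716; next y=3/5·(-0.934615)+1/2·(-1.349716)≈-1.235627
n=5: y≈-1.235627, sp=-1, e=sp−y≈0.235627; I≈-1.351086, D=e−e_prev≈0.301012; u=0·0.235627+3/4·(-1.351086)+1·0.301012≈-0.712302; next y=3/5·(-1.235627)+1/2·(-0.712302)≈-1.097527
n=6: y≈-1.097527, sp=-1, e=sp−y≈0.097527; I≈-1.253558, D=e−e_prev≈-0.138100; u=0·0.097527+3/4·(-1.253558)+1·(-0.138100)≈-1.078268; next y=3/5·(-1.097527)+1/2·(-1.078268)≈-1.197651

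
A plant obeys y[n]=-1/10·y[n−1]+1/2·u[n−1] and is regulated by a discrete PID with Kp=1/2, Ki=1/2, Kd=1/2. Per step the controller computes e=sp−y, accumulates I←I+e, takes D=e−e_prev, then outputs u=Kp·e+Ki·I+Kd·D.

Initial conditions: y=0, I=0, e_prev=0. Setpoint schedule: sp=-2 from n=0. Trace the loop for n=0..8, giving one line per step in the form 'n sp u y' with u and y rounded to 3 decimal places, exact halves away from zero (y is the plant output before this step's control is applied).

0 -2 -3.000 0.000
1 -2 -0.750 -1.500
2 -2 -3.663 -0.225
3 -2 -1.537 -1.809
4 -2 -4.256 -0.588
5 -2 -2.129 -2.069
6 -2 -4.653 -0.858
7 -2 -2.544 -2.241
8 -2 -4.904 -1.048

(exact arithmetic carried between steps; '≈' marks a value shown rounded to 6 d.p. or computed from one; I and e_prev carry over from the previous line; the table rounds u and y to 3 d.p., halves away from zero)
n=0: y=0, sp=-2, e=sp−y=-2; I=-2, D=e−e_prev=-2; u=1/2·(-2)+1/2·(-2)+1/2·(-2)=-3; next y=-1/10·0+1/2·(-3)=-1.5
n=1: y=-1.5, sp=-2, e=sp−y=-0.5; I=-2.5, D=e−e_prev=1.5; u=1/2·(-0.5)+1/2·(-2.5)+1/2·1.5=-0.75; next y=-1/10·(-1.5)+1/2·(-0.75)=-0.225
n=2: y=-0.225, sp=-2, e=sp−y=-1.775; I=-4.275, D=e−e_prev=-1.275; u=1/2·(-1.775)+1/2·(-4.275)+1/2·(-1.275)=-3.6625; next y=-1/10·(-0.225)+1/2·(-3.6625)=-1.80875
n=3: y=-1.80875, sp=-2, e=sp−y=-0.19125; I=-4.46625, D=e−e_prev=1.58375; u=1/2·(-0.19125)+1/2·(-4.46625)+1/2·1.58375=-1.536875; next y=-1/10·(-1.80875)+1/2·(-1.536875)≈-0.587563
n=4: y≈-0.587563, sp=-2, e=sp−y≈-1.412438; I≈-5.878688, D=e−e_prev≈-1.221188; u=1/2·(-1.412438)+1/2·(-5.878688)+1/2·(-1.221188)≈-4.256156; next y=-1/10·(-0.587563)+1/2·(-4.256156)≈-2.069322
n=5: y≈-2.069322, sp=-2, e=sp−y≈0.069322; I≈-5.809366, D=e−e_prev≈1.481759; u=1/2·0.069322+1/2·(-5.809366)+1/2·1.481759≈-2.129142; next y=-1/10·(-2.069322)+1/2·(-2.129142)≈-0.857639
n=6: y≈-0.857639, sp=-2, e=sp−y≈-1.142361; I≈-6.951727, D=e−e_prev≈-1.211683; u=1/2·(-1.142361)+1/2·(-6.951727)+1/2·(-1.211683)≈-4.652885; next y=-1/10·(-0.857639)+1/2·(-4.652885)≈-2.240679
n=7: y≈-2.240679, sp=-2, e=sp−y≈0.240679; I≈-6.711048, D=e−e_prev≈1.383040; u=1/2·0.240679+1/2·(-6.711048)+1/2·1.383040≈-2.543665; next y=-1/10·(-2.240679)+1/2·(-2.543665)≈-1.047764
n=8: y≈-1.047764, sp=-2, e=sp−y≈-0.952236; I≈-7.663283, D=e−e_prev≈-1.192914; u=1/2·(-0.952236)+1/2·(-7.663283)+1/2·(-1.192914)≈-4.904217; next y=-1/10·(-1.047764)+1/2·(-4.904217)≈-2.347332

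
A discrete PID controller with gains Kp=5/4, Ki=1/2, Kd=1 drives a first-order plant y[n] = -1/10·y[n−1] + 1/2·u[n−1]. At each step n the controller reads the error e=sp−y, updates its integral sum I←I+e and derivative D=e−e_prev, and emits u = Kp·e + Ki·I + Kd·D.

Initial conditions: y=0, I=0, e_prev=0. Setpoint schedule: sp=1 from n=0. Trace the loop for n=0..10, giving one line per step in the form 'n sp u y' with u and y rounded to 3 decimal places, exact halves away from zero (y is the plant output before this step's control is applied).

0 1 2.750 0.000
1 1 -1.531 1.375
2 1 5.921 -0.903
3 1 -6.279 3.051
4 1 14.512 -3.445
5 1 -20.135 7.600
6 1 38.287 -10.827
7 1 -59.625 20.226
8 1 104.984 -31.835
9 1 -171.314 55.675
10 1 292.834 -91.224

(exact arithmetic carried between steps; '≈' marks a value shown rounded to 6 d.p. or computed from one; I and e_prev carry over from the previous line; the table rounds u and y to 3 d.p., halves away from zero)
n=0: y=0, sp=1, e=sp−y=1; I=1, D=e−e_prev=1; u=5/4·1+1/2·1+1·1=2.75; next y=-1/10·0+1/2·2.75=1.375
n=1: y=1.375, sp=1, e=sp−y=-0.375; I=0.625, D=e−e_prev=-1.375; u=5/4·(-0.375)+1/2·0.625+1·(-1.375)=-1.53125; next y=-1/10·1.375+1/2·(-1.53125)=-0.903125
n=2: y=-0.903125, sp=1, e=sp−y=1.903125; I=2.528125, D=e−e_prev=2.278125; u=5/4·1.903125+1/2·2.528125+1·2.278125≈5.921094; next y=-1/10·(-0.903125)+1/2·5.921094≈3.050859
n=3: y≈3.050859, sp=1, e=sp−y≈-2.050859; I≈0.477266, D=e−e_prev≈-3.953984; u=5/4·(-2.050859)+1/2·0.477266+1·(-3.953984)≈-6.278926; next y=-1/10·3.050859+1/2·(-6.278926)≈-3.444549
n=4: y≈-3.444549, sp=1, e=sp−y≈4.444549; I≈4.921814, D=e−e_prev≈6.495408; u=5/4·4.444549+1/2·4.921814+1·6.495408≈14.512001; next y=-1/10·(-3.444549)+1/2·14.512001≈7.600456
n=5: y≈7.600456, sp=1, e=sp−y≈-6.600456; I≈-1.678641, D=e−e_prev≈-11.045004; u=5/4·(-6.600456)+1/2·(-1.678641)+1·(-11.045004)≈-20.134895; next y=-1/10·7.600456+1/2·(-20.134895)≈-10.827493
n=6: y≈-10.827493, sp=1, e=sp−y≈11.827493; I≈10.148852, D=e−e_prev≈18.427948; u=5/4·11.827493+1/2·10.148852+1·18.427948≈38.286740; next y=-1/10·(-10.827493)+1/2·38.286740≈20.226119
n=7: y≈20.226119, sp=1, e=sp−y≈-19.226119; I≈-9.077268, D=e−e_prev≈-31.053612; u=5/4·(-19.226119)+1/2·(-9.077268)+1·(-31.053612)≈-59.624895; next y=-1/10·20.226119+1/2·(-59.624895)≈-31.835060
n=8: y≈-31.835060, sp=1, e=sp−y≈32.835060; I≈23.757792, D=e−e_prev≈52.061179; u=5/4·32.835060+1/2·23.757792+1·52.061179≈104.983900; next y=-1/10·(-31.835060)+1/2·104.983900≈55.675456
n=9: y≈55.675456, sp=1, e=sp−y≈-54.675456; I≈-30.917664, D=e−e_prev≈-87.510515; u=5/4·(-54.675456)+1/2·(-30.917664)+1·(-87.510515)≈-171.313667; next y=-1/10·55.675456+1/2·(-171.313667)≈-91.224379
n=10: y≈-91.224379, sp=1, e=sp−y≈92.224379; I≈61.306715, D=e−e_prev≈146.899835; u=5/4·92.224379+1/2·61.306715+1·146.899835≈292.833667; next y=-1/10·(-91.224379)+1/2·292.833667≈155.539271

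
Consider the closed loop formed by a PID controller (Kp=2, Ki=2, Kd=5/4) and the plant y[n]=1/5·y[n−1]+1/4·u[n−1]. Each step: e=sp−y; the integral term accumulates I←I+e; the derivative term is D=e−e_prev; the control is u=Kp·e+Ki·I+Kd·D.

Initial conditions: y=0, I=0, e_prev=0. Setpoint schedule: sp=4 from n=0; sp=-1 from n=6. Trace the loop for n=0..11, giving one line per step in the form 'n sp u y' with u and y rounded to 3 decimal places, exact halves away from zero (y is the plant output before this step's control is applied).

0 4 21.000 0.000
1 4 -3.563 5.250
2 4 27.226 0.159
3 4 -6.521 6.838
4 4 33.431 -0.263
5 4 -11.901 8.305
6 -1 14.450 -1.314
7 -1 -15.181 3.350
8 -1 15.943 -3.125
9 -1 -21.951 3.361
10 -1 20.361 -4.816
11 -1 -29.178 4.127

(exact arithmetic carried between steps; '≈' marks a value shown rounded to 6 d.p. or computed from one; I and e_prev carry over from the previous line; the table rounds u and y to 3 d.p., halves away from zero)
n=0: y=0, sp=4, e=sp−y=4; I=4, D=e−e_prev=4; u=2·4+2·4+5/4·4=21; next y=1/5·0+1/4·21=5.25
n=1: y=5.25, sp=4, e=sp−y=-1.25; I=2.75, D=e−e_prev=-5.25; u=2·(-1.25)+2·2.75+5/4·(-5.25)=-3.5625; next y=1/5·5.25+1/4·(-3.5625)=0.159375
n=2: y=0.159375, sp=4, e=sp−y=3.840625; I=6.590625, D=e−e_prev=5.090625; u=2·3.840625+2·6.590625+5/4·5.090625≈27.225781; next y=1/5·0.159375+1/4·27.225781≈6.838320
n=3: y≈6.838320, sp=4, e=sp−y≈-2.838320; I≈3.752305, D=e−e_prev≈-6.678945; u=2·(-2.838320)+2·3.752305+5/4·(-6.678945)≈-6.520713; next y=1/5·6.838320+1/4·(-6.520713)≈-0.262514
n=4: y≈-0.262514, sp=4, e=sp−y≈4.262514; I≈8.014819, D=e−e_prev≈7.100834; u=2·4.262514+2·8.014819+5/4·7.100834≈33.430709; next y=1/5·(-0.262514)+1/4·33.430709≈8.305174
n=5: y≈8.305174, sp=4, e=sp−y≈-4.305174; I≈3.709644, D=e−e_prev≈-8.567689; u=2·(-4.305174)+2·3.709644+5/4·(-8.567689)≈-11.900671; next y=1/5·8.305174+1/4·(-11.900671)≈-1.314133
n=6: y≈-1.314133, sp=-1, e=sp−y≈0.314133; I≈4.023777, D=e−e_prev≈4.619307; u=2·0.314133+2·4.023777+5/4·4.619307≈14.449954; next y=1/5·(-1.314133)+1/4·14.449954≈3.349662
n=7: y≈3.349662, sp=-1, e=sp−y≈-4.349662; I≈-0.325885, D=e−e_prev≈-4.663795; u=2·(-4.349662)+2·(-0.325885)+5/4·(-4.663795)≈-15.180837; next y=1/5·3.349662+1/4·(-15.180837)≈-3.125277
n=8: y≈-3.125277, sp=-1, e=sp−y≈2.125277; I≈1.799392, D=e−e_prev≈6.474939; u=2·2.125277+2·1.799392+5/4·6.474939≈15.943011; next y=1/5·(-3.125277)+1/4·15.943011≈3.360697
n=9: y≈3.360697, sp=-1, e=sp−y≈-4.360697; I≈-2.561305, D=e−e_prev≈-6.485974; u=2·(-4.360697)+2·(-2.561305)+5/4·(-6.485974)≈-21.951474; next y=1/5·3.360697+1/4·(-21.951474)≈-4.815729
n=10: y≈-4.815729, sp=-1, e=sp−y≈3.815729; I≈1.254424, D=e−e_prev≈8.176426; u=2·3.815729+2·1.254424+5/4·8.176426≈20.360838; next y=1/5·(-4.815729)+1/4·20.360838≈4.127064
n=11: y≈4.127064, sp=-1, e=sp−y≈-5.127064; I≈-3.872640, D=e−e_prev≈-8.942793; u=2·(-5.127064)+2·(-3.872640)+5/4·(-8.942793)≈-29.177898; next y=1/5·4.127064+1/4·(-29.177898)≈-6.469062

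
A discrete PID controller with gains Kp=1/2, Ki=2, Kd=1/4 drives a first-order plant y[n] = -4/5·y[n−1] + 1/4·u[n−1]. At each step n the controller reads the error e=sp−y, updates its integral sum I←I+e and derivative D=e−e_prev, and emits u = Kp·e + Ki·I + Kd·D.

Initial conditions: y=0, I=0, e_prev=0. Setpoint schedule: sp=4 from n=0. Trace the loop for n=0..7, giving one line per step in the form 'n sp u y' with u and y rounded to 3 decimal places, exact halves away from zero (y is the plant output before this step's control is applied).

0 4 11.000 0.000
1 4 10.438 2.750
2 4 20.062 0.409
3 4 14.892 4.688
4 4 27.553 -0.027
5 4 15.351 6.910
6 4 34.916 -1.690
7 4 11.774 10.081

(exact arithmetic carried between steps; '≈' marks a value shown rounded to 6 d.p. or computed from one; I and e_prev carry over from the previous line; the table rounds u and y to 3 d.p., halves away from zero)
n=0: y=0, sp=4, e=sp−y=4; I=4, D=e−e_prev=4; u=1/2·4+2·4+1/4·4=11; next y=-4/5·0+1/4·11=2.75
n=1: y=2.75, sp=4, e=sp−y=1.25; I=5.25, D=e−e_prev=-2.75; u=1/2·1.25+2·5.25+1/4·(-2.75)=10.4375; next y=-4/5·2.75+1/4·10.4375=0.409375
n=2: y=0.409375, sp=4, e=sp−y=3.590625; I=8.840625, D=e−e_prev=2.340625; u=1/2·3.590625+2·8.840625+1/4·2.340625≈20.061719; next y=-4/5·0.409375+1/4·20.061719≈4.687930
n=3: y≈4.687930, sp=4, e=sp−y≈-0.687930; I≈8.152695, D=e−e_prev≈-4.278555; u=1/2·(-0.687930)+2·8.152695+1/4·(-4.278555)≈14.891787; next y=-4/5·4.687930+1/4·14.891787≈-0.027397
n=4: y≈-0.027397, sp=4, e=sp−y≈4.027397; I≈12.180092, D=e−e_prev≈4.715327; u=1/2·4.027397+2·12.180092+1/4·4.715327≈27.552715; next y=-4/5·(-0.027397)+1/4·27.552715≈6.910096
n=5: y≈6.910096, sp=4, e=sp−y≈-2.910096; I≈9.269996, D=e−e_prev≈-6.937493; u=1/2·(-2.910096)+2·9.269996+1/4·(-6.937493)≈15.350571; next y=-4/5·6.910096+1/4·15.350571≈-1.690434
n=6: y≈-1.690434, sp=4, e=sp−y≈5.690434; I≈14.960430, D=e−e_prev≈8.600531; u=1/2·5.690434+2·14.960430+1/4·8.600531≈34.916211; next y=-4/5·(-1.690434)+1/4·34.916211≈10.081400
n=7: y≈10.081400, sp=4, e=sp−y≈-6.081400; I≈8.879030, D=e−e_prev≈-11.771834; u=1/2·(-6.081400)+2·8.879030+1/4·(-11.771834)≈11.774402; next y=-4/5·10.081400+1/4·11.774402≈-5.121520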